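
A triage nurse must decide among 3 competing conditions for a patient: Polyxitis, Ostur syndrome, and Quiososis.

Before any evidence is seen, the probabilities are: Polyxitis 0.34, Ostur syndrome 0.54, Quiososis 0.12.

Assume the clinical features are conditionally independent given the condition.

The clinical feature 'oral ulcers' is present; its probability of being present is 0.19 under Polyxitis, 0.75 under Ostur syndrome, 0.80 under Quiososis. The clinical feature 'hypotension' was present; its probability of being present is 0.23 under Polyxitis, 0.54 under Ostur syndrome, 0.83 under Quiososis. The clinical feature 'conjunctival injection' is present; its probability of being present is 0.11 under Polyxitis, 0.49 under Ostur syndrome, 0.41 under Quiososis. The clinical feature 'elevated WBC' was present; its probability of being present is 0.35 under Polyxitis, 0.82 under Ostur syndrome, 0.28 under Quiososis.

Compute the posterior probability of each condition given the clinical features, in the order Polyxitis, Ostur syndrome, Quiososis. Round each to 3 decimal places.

Multiply each prior by the joint likelihood of the clinical feature pattern:
  Polyxitis: 0.34 × 0.19 × 0.23 × 0.11 × 0.35 = 0.00057203
  Ostur syndrome: 0.54 × 0.75 × 0.54 × 0.49 × 0.82 = 0.087874
  Quiososis: 0.12 × 0.80 × 0.83 × 0.41 × 0.28 = 0.0091473
The unnormalized weights sum to 0.097593.
P(Polyxitis | evidence) = 0.00057203 / 0.097593 ≈ 0.006
P(Ostur syndrome | evidence) = 0.087874 / 0.097593 ≈ 0.900
P(Quiososis | evidence) = 0.0091473 / 0.097593 ≈ 0.094

0.006, 0.900, 0.094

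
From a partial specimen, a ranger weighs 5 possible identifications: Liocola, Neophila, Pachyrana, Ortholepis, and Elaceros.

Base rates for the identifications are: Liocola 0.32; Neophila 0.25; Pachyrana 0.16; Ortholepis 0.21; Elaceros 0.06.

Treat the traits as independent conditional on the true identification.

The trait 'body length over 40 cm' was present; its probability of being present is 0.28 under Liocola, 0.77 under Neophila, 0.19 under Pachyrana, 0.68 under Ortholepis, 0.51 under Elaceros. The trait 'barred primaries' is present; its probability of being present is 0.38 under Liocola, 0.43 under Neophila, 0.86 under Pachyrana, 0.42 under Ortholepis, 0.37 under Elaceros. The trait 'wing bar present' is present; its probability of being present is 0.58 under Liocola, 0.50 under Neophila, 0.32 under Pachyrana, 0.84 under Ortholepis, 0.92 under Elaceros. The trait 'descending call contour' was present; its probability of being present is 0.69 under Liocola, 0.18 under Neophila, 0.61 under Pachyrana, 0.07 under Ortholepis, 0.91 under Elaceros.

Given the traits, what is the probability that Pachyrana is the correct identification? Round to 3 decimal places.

For each hypothesis, the unnormalized posterior weight is prior × product of the trait likelihoods:
  Liocola: 0.32 × 0.28 × 0.38 × 0.58 × 0.69 = 0.013626
  Neophila: 0.25 × 0.77 × 0.43 × 0.50 × 0.18 = 0.0074497
  Pachyrana: 0.16 × 0.19 × 0.86 × 0.32 × 0.61 = 0.0051033
  Ortholepis: 0.21 × 0.68 × 0.42 × 0.84 × 0.07 = 0.0035266
  Elaceros: 0.06 × 0.51 × 0.37 × 0.92 × 0.91 = 0.0094788
Marginal likelihood of the evidence = 0.039184.
P(Pachyrana | evidence) = 0.0051033 / 0.039184 ≈ 0.130.

0.130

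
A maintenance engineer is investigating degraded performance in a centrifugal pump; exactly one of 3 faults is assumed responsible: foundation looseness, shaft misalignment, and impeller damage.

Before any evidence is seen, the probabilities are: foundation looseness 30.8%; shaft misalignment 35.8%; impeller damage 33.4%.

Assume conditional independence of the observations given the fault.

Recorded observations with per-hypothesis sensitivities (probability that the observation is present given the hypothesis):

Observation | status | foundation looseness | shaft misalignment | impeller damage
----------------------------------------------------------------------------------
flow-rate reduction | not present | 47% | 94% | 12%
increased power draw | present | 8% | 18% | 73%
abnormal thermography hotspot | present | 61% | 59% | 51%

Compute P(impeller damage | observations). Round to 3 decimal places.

0.914

By Bayes' rule with conditional independence, the unnormalized weight for each hypothesis is prior × ∏ likelihoods (using 1 − P(present | H) for each absent observation):
  foundation looseness: 0.308 × (1 − 0.47) × 0.08 × 0.61 = 0.0079661
  shaft misalignment: 0.358 × (1 − 0.94) × 0.18 × 0.59 = 0.0022812
  impeller damage: 0.334 × (1 − 0.12) × 0.73 × 0.51 = 0.10943
Marginal likelihood of the evidence = 0.11967.
P(impeller damage | evidence) = 0.10943 / 0.11967 ≈ 0.914.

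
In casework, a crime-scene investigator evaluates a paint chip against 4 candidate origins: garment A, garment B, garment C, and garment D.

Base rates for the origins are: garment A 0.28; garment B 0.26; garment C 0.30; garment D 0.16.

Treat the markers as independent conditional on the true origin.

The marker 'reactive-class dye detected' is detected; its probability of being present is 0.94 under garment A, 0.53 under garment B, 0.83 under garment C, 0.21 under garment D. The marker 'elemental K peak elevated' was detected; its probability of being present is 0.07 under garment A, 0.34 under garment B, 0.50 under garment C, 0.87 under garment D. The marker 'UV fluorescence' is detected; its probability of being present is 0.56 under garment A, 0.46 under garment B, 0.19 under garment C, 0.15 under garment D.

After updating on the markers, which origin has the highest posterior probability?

garment C

Multiply each prior by the joint likelihood of the marker pattern:
  garment A: 0.28 × 0.94 × 0.07 × 0.56 = 0.010317
  garment B: 0.26 × 0.53 × 0.34 × 0.46 = 0.021552
  garment C: 0.30 × 0.83 × 0.50 × 0.19 = 0.023655
  garment D: 0.16 × 0.21 × 0.87 × 0.15 = 0.0043848
The unnormalized weights sum to 0.059909.
P(garment A | evidence) ≈ 0.010317 / 0.059909 ≈ 0.172
P(garment B | evidence) ≈ 0.021552 / 0.059909 ≈ 0.360
P(garment C | evidence) ≈ 0.023655 / 0.059909 ≈ 0.395
P(garment D | evidence) ≈ 0.0043848 / 0.059909 ≈ 0.073
The largest is 0.395, so garment C is most probable.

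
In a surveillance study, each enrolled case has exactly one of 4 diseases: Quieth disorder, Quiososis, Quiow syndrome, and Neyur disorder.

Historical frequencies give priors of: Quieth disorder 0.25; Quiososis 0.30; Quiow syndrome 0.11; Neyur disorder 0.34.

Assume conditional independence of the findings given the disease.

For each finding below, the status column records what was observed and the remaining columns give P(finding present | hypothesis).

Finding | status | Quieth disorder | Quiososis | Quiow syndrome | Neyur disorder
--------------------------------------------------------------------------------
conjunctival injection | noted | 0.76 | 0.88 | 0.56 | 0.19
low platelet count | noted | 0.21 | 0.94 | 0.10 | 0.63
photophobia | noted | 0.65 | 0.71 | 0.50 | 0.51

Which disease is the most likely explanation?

Quiososis

By Bayes' rule with conditional independence, the unnormalized weight for each hypothesis is prior × ∏ likelihoods:
  Quieth disorder: 0.25 × 0.76 × 0.21 × 0.65 = 0.025935
  Quiososis: 0.30 × 0.88 × 0.94 × 0.71 = 0.17619
  Quiow syndrome: 0.11 × 0.56 × 0.10 × 0.50 = 0.00308
  Neyur disorder: 0.34 × 0.19 × 0.63 × 0.51 = 0.020756
Marginal likelihood of the evidence = 0.22596.
P(Quieth disorder | evidence) ≈ 0.025935 / 0.22596 ≈ 0.115
P(Quiososis | evidence) ≈ 0.17619 / 0.22596 ≈ 0.780
P(Quiow syndrome | evidence) ≈ 0.00308 / 0.22596 ≈ 0.014
P(Neyur disorder | evidence) ≈ 0.020756 / 0.22596 ≈ 0.092
The largest is 0.780, so Quiososis is most probable.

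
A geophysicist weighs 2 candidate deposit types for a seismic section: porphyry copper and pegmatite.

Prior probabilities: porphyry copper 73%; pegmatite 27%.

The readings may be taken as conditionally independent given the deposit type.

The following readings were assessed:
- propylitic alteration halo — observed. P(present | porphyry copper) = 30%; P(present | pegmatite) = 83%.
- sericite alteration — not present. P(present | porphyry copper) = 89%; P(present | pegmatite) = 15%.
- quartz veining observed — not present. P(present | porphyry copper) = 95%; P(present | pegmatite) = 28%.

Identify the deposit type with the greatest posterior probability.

For each hypothesis, the unnormalized posterior weight is prior × product of the reading likelihoods (using 1 − P(present | H) for each absent reading):
  porphyry copper: 0.73 × 0.30 × (1 − 0.89) × (1 − 0.95) = 0.0012045
  pegmatite: 0.27 × 0.83 × (1 − 0.15) × (1 − 0.28) = 0.13715
The unnormalized weights sum to 0.13835.
P(porphyry copper | evidence) ≈ 0.0012045 / 0.13835 ≈ 0.009
P(pegmatite | evidence) ≈ 0.13715 / 0.13835 ≈ 0.991
The largest is 0.991, so pegmatite is most probable.

pegmatite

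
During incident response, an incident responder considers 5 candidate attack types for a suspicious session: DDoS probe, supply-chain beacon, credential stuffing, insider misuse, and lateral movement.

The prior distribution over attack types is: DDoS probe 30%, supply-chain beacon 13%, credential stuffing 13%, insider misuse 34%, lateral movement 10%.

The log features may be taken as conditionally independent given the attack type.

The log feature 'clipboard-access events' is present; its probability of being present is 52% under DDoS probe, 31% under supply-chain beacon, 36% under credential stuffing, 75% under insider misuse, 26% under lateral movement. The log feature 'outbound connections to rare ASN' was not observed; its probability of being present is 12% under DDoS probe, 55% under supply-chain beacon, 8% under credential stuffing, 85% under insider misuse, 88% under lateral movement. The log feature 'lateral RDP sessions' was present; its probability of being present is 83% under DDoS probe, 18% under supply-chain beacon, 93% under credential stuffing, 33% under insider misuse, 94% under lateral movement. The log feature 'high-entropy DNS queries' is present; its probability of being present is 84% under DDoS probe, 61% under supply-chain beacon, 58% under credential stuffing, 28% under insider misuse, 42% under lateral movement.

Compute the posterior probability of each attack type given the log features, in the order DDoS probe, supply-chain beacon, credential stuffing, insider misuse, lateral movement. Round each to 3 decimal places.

By Bayes' rule with conditional independence, the unnormalized weight for each hypothesis is prior × ∏ likelihoods (using 1 − P(present | H) for each absent log feature):
  DDoS probe: 0.30 × 0.52 × (1 − 0.12) × 0.83 × 0.84 = 0.095712
  supply-chain beacon: 0.13 × 0.31 × (1 − 0.55) × 0.18 × 0.61 = 0.0019912
  credential stuffing: 0.13 × 0.36 × (1 − 0.08) × 0.93 × 0.58 = 0.023224
  insider misuse: 0.34 × 0.75 × (1 − 0.85) × 0.33 × 0.28 = 0.0035343
  lateral movement: 0.10 × 0.26 × (1 − 0.88) × 0.94 × 0.42 = 0.0012318
Marginal likelihood of the evidence = 0.12569.
P(DDoS probe | evidence) = 0.095712 / 0.12569 ≈ 0.761
P(supply-chain beacon | evidence) = 0.0019912 / 0.12569 ≈ 0.016
P(credential stuffing | evidence) = 0.023224 / 0.12569 ≈ 0.185
P(insider misuse | evidence) = 0.0035343 / 0.12569 ≈ 0.028
P(lateral movement | evidence) = 0.0012318 / 0.12569 ≈ 0.010

0.761, 0.016, 0.185, 0.028, 0.010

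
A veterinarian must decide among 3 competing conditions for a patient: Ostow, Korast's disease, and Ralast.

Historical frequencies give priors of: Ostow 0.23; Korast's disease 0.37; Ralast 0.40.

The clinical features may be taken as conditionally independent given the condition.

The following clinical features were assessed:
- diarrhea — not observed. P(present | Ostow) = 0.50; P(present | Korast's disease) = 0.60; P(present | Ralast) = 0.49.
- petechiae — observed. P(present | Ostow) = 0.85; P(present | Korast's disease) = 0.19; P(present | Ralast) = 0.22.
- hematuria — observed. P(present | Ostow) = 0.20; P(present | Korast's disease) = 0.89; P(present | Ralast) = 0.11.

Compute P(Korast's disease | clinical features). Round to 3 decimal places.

Multiply each prior by the joint likelihood of the clinical feature pattern (using 1 − P(present | H) for each absent clinical feature):
  Ostow: 0.23 × (1 − 0.50) × 0.85 × 0.20 = 0.01955
  Korast's disease: 0.37 × (1 − 0.60) × 0.19 × 0.89 = 0.025027
  Ralast: 0.40 × (1 − 0.49) × 0.22 × 0.11 = 0.0049368
The unnormalized weights sum to 0.049514.
P(Korast's disease | evidence) = 0.025027 / 0.049514 ≈ 0.505.

0.505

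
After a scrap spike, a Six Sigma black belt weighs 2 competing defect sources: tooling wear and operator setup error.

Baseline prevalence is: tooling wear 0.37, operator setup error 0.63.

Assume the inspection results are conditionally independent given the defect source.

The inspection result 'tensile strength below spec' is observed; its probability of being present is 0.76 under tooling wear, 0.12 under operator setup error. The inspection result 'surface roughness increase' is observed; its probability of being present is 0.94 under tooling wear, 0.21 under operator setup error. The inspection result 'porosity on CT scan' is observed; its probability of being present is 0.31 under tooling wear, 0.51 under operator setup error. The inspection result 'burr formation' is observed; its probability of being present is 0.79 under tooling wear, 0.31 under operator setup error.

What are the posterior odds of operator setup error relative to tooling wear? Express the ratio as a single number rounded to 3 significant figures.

0.0388

The normalizing constant cancels in an odds ratio, so compute prior × likelihood for the two hypotheses only:
  operator setup error: 0.63 × 0.12 × 0.21 × 0.51 × 0.31 = 0.00251
  tooling wear: 0.37 × 0.76 × 0.94 × 0.31 × 0.79 = 0.064734
Posterior odds = 0.00251 / 0.064734 ≈ 0.0388.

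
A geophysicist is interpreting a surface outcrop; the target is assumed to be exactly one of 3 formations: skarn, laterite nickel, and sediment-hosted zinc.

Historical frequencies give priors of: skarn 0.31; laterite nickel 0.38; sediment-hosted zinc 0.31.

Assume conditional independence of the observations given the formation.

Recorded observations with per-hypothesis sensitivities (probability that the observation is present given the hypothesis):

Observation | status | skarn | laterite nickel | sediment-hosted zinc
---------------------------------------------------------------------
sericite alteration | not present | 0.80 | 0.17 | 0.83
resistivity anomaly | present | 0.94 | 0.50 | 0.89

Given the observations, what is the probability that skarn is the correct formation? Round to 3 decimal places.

Multiply each prior by the joint likelihood of the evidence pattern (using 1 − P(present | H) for each absent observation):
  skarn: 0.31 × (1 − 0.80) × 0.94 = 0.05828
  laterite nickel: 0.38 × (1 − 0.17) × 0.50 = 0.1577
  sediment-hosted zinc: 0.31 × (1 − 0.83) × 0.89 = 0.046903
The unnormalized weights sum to 0.26288.
P(skarn | evidence) = 0.05828 / 0.26288 ≈ 0.222.

0.222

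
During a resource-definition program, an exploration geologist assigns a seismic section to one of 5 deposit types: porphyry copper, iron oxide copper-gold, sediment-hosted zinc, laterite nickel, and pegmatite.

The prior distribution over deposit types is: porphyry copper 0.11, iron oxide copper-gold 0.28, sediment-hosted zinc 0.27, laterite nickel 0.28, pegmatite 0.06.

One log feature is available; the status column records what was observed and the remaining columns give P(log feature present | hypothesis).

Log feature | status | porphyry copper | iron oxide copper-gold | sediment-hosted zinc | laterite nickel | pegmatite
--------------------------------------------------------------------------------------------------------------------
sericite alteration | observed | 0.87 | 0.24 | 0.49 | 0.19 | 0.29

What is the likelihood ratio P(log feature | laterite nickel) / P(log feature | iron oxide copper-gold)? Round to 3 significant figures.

The Bayes factor is the ratio of the two likelihoods.
  laterite nickel: 0.19
  iron oxide copper-gold: 0.24
Bayes factor = 0.19 / 0.24 ≈ 0.792

0.792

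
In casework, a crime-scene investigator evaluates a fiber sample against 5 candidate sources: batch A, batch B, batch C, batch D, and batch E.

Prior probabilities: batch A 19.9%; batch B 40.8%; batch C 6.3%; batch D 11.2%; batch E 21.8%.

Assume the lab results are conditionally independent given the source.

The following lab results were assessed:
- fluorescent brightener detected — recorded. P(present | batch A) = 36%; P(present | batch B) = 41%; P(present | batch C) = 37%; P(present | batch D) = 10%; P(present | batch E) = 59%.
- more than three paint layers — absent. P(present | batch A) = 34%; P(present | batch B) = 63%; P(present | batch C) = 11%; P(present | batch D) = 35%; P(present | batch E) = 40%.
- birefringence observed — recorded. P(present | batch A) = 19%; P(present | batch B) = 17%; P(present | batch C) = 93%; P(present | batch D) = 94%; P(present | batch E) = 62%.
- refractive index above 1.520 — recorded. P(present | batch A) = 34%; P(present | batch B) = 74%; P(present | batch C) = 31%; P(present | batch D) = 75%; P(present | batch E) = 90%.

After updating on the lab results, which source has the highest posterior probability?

Multiply each prior by the joint likelihood of the lab result pattern (using 1 − P(present | H) for each absent lab result):
  batch A: 0.199 × 0.36 × (1 − 0.34) × 0.19 × 0.34 = 0.0030544
  batch B: 0.408 × 0.41 × (1 − 0.63) × 0.17 × 0.74 = 0.0077862
  batch C: 0.063 × 0.37 × (1 − 0.11) × 0.93 × 0.31 = 0.005981
  batch D: 0.112 × 0.10 × (1 − 0.35) × 0.94 × 0.75 = 0.0051324
  batch E: 0.218 × 0.59 × (1 − 0.40) × 0.62 × 0.90 = 0.043062
Marginal likelihood of the evidence = 0.065016.
P(batch A | evidence) ≈ 0.0030544 / 0.065016 ≈ 0.047
P(batch B | evidence) ≈ 0.0077862 / 0.065016 ≈ 0.120
P(batch C | evidence) ≈ 0.005981 / 0.065016 ≈ 0.092
P(batch D | evidence) ≈ 0.0051324 / 0.065016 ≈ 0.079
P(batch E | evidence) ≈ 0.043062 / 0.065016 ≈ 0.662
The largest is 0.662, so batch E is most probable.

batch E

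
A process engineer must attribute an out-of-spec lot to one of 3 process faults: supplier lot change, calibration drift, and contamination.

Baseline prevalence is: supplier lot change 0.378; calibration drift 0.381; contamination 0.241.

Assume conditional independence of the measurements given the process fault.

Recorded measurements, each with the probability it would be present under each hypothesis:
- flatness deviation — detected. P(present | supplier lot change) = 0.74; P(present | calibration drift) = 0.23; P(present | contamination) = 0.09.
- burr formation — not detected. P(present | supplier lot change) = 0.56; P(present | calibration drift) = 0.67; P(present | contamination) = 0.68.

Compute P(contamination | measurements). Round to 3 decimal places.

0.044

By Bayes' rule with conditional independence, the unnormalized weight for each hypothesis is prior × ∏ likelihoods (using 1 − P(present | H) for each absent measurement):
  supplier lot change: 0.378 × 0.74 × (1 − 0.56) = 0.12308
  calibration drift: 0.381 × 0.23 × (1 − 0.67) = 0.028918
  contamination: 0.241 × 0.09 × (1 − 0.68) = 0.0069408
The unnormalized weights sum to 0.15894.
P(contamination | evidence) = 0.0069408 / 0.15894 ≈ 0.044.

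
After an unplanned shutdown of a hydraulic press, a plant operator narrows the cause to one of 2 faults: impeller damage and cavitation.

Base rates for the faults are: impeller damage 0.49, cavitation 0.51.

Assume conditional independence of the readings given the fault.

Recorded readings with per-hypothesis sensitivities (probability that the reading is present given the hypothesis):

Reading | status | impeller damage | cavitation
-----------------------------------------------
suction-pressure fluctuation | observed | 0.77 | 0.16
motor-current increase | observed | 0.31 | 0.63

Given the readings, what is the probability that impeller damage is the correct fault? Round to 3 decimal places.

0.695

Multiply each prior by the joint likelihood of the reading pattern:
  impeller damage: 0.49 × 0.77 × 0.31 = 0.11696
  cavitation: 0.51 × 0.16 × 0.63 = 0.051408
Marginal likelihood of the evidence = 0.16837.
P(impeller damage | evidence) = 0.11696 / 0.16837 ≈ 0.695.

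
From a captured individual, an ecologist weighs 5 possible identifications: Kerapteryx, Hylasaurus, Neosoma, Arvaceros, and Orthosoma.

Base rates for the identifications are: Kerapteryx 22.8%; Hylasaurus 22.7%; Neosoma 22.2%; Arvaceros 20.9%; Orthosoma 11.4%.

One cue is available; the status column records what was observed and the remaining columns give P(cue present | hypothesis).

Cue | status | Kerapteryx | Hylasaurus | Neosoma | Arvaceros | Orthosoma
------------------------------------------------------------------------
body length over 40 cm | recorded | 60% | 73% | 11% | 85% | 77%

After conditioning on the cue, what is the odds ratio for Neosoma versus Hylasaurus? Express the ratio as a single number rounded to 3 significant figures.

0.147

The normalizing constant cancels in an odds ratio, so compute prior × likelihood for the two hypotheses only:
  Neosoma: 0.222 × 0.11 = 0.02442
  Hylasaurus: 0.227 × 0.73 = 0.16571
Odds(Neosoma : Hylasaurus) = 0.02442 / 0.16571 ≈ 0.147.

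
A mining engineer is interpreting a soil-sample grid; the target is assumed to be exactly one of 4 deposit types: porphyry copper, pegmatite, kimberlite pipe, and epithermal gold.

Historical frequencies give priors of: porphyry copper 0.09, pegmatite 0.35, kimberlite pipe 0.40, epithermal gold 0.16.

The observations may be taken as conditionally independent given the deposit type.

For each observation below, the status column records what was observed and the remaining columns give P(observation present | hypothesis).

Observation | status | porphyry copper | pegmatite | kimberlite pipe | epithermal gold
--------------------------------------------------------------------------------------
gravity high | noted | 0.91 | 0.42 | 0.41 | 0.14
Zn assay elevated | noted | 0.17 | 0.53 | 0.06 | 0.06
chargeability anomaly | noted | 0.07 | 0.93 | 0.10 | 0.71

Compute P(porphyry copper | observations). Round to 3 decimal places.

0.013

For each hypothesis, the unnormalized posterior weight is prior × product of the observation likelihoods:
  porphyry copper: 0.09 × 0.91 × 0.17 × 0.07 = 0.00097461
  pegmatite: 0.35 × 0.42 × 0.53 × 0.93 = 0.072456
  kimberlite pipe: 0.40 × 0.41 × 0.06 × 0.10 = 0.000984
  epithermal gold: 0.16 × 0.14 × 0.06 × 0.71 = 0.00095424
Marginal likelihood of the evidence = 0.075369.
P(porphyry copper | evidence) = 0.00097461 / 0.075369 ≈ 0.013.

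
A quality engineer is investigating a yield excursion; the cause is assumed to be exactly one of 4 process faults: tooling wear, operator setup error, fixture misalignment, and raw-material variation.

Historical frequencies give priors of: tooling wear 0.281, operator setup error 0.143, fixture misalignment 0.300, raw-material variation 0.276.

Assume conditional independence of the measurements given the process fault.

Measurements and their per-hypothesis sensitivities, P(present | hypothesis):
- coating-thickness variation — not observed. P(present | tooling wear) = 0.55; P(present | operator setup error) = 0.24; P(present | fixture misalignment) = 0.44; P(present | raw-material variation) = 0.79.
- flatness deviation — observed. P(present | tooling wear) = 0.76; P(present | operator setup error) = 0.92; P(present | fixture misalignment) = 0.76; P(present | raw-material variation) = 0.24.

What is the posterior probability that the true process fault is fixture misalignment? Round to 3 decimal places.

For each hypothesis, the unnormalized posterior weight is prior × product of the measurement likelihoods (using 1 − P(present | H) for each absent measurement):
  tooling wear: 0.281 × (1 − 0.55) × 0.76 = 0.096102
  operator setup error: 0.143 × (1 − 0.24) × 0.92 = 0.099986
  fixture misalignment: 0.300 × (1 − 0.44) × 0.76 = 0.12768
  raw-material variation: 0.276 × (1 − 0.79) × 0.24 = 0.01391
The unnormalized weights sum to 0.33768.
P(fixture misalignment | evidence) = 0.12768 / 0.33768 ≈ 0.378.

0.378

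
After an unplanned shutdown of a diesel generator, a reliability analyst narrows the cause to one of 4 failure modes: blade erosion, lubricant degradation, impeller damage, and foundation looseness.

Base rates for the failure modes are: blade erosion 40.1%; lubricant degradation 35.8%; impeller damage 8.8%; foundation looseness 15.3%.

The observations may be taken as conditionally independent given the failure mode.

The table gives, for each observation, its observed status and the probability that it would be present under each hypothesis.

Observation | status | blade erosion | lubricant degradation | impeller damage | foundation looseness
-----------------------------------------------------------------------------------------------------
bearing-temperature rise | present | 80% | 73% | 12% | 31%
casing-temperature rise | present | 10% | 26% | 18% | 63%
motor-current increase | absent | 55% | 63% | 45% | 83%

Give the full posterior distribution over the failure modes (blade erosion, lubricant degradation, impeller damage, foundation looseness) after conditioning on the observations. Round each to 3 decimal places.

0.316, 0.550, 0.023, 0.111

Multiply each prior by the joint likelihood of the evidence pattern (using 1 − P(present | H) for each absent observation):
  blade erosion: 0.401 × 0.80 × 0.10 × (1 − 0.55) = 0.014436
  lubricant degradation: 0.358 × 0.73 × 0.26 × (1 − 0.63) = 0.025141
  impeller damage: 0.088 × 0.12 × 0.18 × (1 − 0.45) = 0.0010454
  foundation looseness: 0.153 × 0.31 × 0.63 × (1 − 0.83) = 0.0050798
The unnormalized weights sum to 0.045702.
P(blade erosion | evidence) = 0.014436 / 0.045702 ≈ 0.316
P(lubricant degradation | evidence) = 0.025141 / 0.045702 ≈ 0.550
P(impeller damage | evidence) = 0.0010454 / 0.045702 ≈ 0.023
P(foundation looseness | evidence) = 0.0050798 / 0.045702 ≈ 0.111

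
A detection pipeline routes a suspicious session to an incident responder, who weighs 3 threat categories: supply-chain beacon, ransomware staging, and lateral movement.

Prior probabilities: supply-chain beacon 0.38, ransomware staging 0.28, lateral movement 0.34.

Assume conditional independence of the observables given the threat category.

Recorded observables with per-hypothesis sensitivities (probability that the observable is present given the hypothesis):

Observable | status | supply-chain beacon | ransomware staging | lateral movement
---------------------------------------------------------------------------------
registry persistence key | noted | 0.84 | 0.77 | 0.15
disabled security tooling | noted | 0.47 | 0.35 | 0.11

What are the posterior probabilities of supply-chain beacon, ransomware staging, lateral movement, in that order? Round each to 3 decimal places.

0.649, 0.327, 0.024

For each hypothesis, the unnormalized posterior weight is prior × product of the observable likelihoods:
  supply-chain beacon: 0.38 × 0.84 × 0.47 = 0.15002
  ransomware staging: 0.28 × 0.77 × 0.35 = 0.07546
  lateral movement: 0.34 × 0.15 × 0.11 = 0.00561
Marginal likelihood of the evidence = 0.23109.
P(supply-chain beacon | evidence) = 0.15002 / 0.23109 ≈ 0.649
P(ransomware staging | evidence) = 0.07546 / 0.23109 ≈ 0.327
P(lateral movement | evidence) = 0.00561 / 0.23109 ≈ 0.024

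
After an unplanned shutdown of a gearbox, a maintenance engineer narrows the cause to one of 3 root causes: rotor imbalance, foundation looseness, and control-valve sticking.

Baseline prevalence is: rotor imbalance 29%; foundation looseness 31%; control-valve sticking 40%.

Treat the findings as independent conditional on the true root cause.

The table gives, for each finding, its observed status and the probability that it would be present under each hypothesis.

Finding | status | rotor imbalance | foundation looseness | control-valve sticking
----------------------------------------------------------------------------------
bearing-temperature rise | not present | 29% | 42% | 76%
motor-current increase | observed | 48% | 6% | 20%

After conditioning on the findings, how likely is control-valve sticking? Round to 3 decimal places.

For each hypothesis, the unnormalized posterior weight is prior × product of the finding likelihoods (using 1 − P(present | H) for each absent finding):
  rotor imbalance: 0.29 × (1 − 0.29) × 0.48 = 0.098832
  foundation looseness: 0.31 × (1 − 0.42) × 0.06 = 0.010788
  control-valve sticking: 0.40 × (1 − 0.76) × 0.20 = 0.0192
Marginal likelihood of the evidence = 0.12882.
P(control-valve sticking | evidence) = 0.0192 / 0.12882 ≈ 0.149.

0.149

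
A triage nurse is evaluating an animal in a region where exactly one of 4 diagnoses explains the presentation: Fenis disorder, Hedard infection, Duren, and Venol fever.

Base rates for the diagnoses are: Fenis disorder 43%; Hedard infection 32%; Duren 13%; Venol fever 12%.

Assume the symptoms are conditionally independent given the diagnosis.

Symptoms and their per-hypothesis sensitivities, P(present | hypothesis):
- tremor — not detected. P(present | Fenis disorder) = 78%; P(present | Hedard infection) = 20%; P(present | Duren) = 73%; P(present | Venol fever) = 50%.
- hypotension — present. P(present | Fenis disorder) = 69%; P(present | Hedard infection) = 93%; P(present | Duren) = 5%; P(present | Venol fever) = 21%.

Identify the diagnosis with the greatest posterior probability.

Hedard infection

Multiply each prior by the joint likelihood of the symptom pattern (using 1 − P(present | H) for each absent symptom):
  Fenis disorder: 0.43 × (1 − 0.78) × 0.69 = 0.065274
  Hedard infection: 0.32 × (1 − 0.20) × 0.93 = 0.23808
  Duren: 0.13 × (1 − 0.73) × 0.05 = 0.001755
  Venol fever: 0.12 × (1 − 0.50) × 0.21 = 0.0126
Marginal likelihood of the evidence = 0.31771.
P(Fenis disorder | evidence) ≈ 0.065274 / 0.31771 ≈ 0.205
P(Hedard infection | evidence) ≈ 0.23808 / 0.31771 ≈ 0.749
P(Duren | evidence) ≈ 0.001755 / 0.31771 ≈ 0.006
P(Venol fever | evidence) ≈ 0.0126 / 0.31771 ≈ 0.040
The largest is 0.749, so Hedard infection is most probable.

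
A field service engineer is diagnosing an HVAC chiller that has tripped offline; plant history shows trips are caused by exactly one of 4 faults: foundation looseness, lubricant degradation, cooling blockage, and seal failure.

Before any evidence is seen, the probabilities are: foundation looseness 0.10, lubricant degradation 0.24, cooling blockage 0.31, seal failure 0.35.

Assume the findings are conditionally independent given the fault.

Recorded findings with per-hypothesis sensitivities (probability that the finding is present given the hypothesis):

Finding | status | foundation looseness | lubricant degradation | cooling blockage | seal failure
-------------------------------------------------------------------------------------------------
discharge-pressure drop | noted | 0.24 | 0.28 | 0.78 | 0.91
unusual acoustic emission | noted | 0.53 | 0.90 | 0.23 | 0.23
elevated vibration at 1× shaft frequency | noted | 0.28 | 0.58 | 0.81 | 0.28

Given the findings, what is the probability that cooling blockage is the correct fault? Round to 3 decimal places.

0.432

For each hypothesis, the unnormalized posterior weight is prior × product of the finding likelihoods:
  foundation looseness: 0.10 × 0.24 × 0.53 × 0.28 = 0.0035616
  lubricant degradation: 0.24 × 0.28 × 0.90 × 0.58 = 0.035078
  cooling blockage: 0.31 × 0.78 × 0.23 × 0.81 = 0.045047
  seal failure: 0.35 × 0.91 × 0.23 × 0.28 = 0.020511
Marginal likelihood of the evidence = 0.1042.
P(cooling blockage | evidence) = 0.045047 / 0.1042 ≈ 0.432.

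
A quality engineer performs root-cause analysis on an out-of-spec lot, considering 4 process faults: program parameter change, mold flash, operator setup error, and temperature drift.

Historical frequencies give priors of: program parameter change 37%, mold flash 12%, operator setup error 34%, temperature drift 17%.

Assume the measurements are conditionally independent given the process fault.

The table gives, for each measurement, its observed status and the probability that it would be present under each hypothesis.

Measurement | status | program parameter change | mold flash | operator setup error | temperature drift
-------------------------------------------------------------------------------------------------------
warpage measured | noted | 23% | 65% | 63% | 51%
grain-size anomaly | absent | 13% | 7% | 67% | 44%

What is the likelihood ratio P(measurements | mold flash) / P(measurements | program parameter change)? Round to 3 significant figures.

3.02

The Bayes factor is the ratio of the joint likelihoods of the measurement pattern under the two hypotheses (using 1 − P(present | H) for each absent measurement).
  mold flash: 0.65 × (1 − 0.07) = 0.6045
  program parameter change: 0.23 × (1 − 0.13) = 0.2001
Bayes factor = 0.6045 / 0.2001 ≈ 3.02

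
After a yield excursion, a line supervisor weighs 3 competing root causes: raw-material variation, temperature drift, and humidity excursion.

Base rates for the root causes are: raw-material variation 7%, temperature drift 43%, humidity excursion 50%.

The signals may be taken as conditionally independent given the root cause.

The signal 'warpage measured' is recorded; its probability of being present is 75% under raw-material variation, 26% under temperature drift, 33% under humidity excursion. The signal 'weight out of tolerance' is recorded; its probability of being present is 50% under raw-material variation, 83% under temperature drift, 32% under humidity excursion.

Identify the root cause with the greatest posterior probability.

For each hypothesis, the unnormalized posterior weight is prior × product of the signal likelihoods:
  raw-material variation: 0.07 × 0.75 × 0.50 = 0.02625
  temperature drift: 0.43 × 0.26 × 0.83 = 0.092794
  humidity excursion: 0.50 × 0.33 × 0.32 = 0.0528
Marginal likelihood of the evidence = 0.17184.
P(raw-material variation | evidence) ≈ 0.02625 / 0.17184 ≈ 0.153
P(temperature drift | evidence) ≈ 0.092794 / 0.17184 ≈ 0.540
P(humidity excursion | evidence) ≈ 0.0528 / 0.17184 ≈ 0.307
The largest is 0.540, so temperature drift is most probable.

temperature drift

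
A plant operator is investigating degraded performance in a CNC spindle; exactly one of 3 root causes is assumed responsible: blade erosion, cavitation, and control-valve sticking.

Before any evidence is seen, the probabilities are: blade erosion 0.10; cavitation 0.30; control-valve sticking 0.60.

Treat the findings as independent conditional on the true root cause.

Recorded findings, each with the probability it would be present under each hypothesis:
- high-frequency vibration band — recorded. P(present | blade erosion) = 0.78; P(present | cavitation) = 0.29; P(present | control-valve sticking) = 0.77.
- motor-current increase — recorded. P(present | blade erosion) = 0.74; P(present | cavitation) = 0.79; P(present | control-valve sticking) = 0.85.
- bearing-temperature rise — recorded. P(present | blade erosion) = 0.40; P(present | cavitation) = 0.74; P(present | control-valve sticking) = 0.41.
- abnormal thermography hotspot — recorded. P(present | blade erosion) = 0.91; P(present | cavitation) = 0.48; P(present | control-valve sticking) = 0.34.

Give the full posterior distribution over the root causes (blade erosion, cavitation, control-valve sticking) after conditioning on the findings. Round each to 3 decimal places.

0.210, 0.244, 0.547

By Bayes' rule with conditional independence, the unnormalized weight for each hypothesis is prior × ∏ likelihoods:
  blade erosion: 0.10 × 0.78 × 0.74 × 0.40 × 0.91 = 0.02101
  cavitation: 0.30 × 0.29 × 0.79 × 0.74 × 0.48 = 0.024413
  control-valve sticking: 0.60 × 0.77 × 0.85 × 0.41 × 0.34 = 0.054742
Marginal likelihood of the evidence = 0.10017.
P(blade erosion | evidence) = 0.02101 / 0.10017 ≈ 0.210
P(cavitation | evidence) = 0.024413 / 0.10017 ≈ 0.244
P(control-valve sticking | evidence) = 0.054742 / 0.10017 ≈ 0.547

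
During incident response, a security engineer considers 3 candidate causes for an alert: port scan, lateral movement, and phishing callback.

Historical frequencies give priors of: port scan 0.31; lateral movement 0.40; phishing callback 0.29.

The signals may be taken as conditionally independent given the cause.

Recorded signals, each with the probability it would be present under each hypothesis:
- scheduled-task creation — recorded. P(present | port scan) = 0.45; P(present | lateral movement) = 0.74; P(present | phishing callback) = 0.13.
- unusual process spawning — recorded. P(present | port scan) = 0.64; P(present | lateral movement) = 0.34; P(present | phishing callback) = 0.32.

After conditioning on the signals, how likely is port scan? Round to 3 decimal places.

0.442

For each hypothesis, the unnormalized posterior weight is prior × product of the signal likelihoods:
  port scan: 0.31 × 0.45 × 0.64 = 0.08928
  lateral movement: 0.40 × 0.74 × 0.34 = 0.10064
  phishing callback: 0.29 × 0.13 × 0.32 = 0.012064
Marginal likelihood of the evidence = 0.20198.
P(port scan | evidence) = 0.08928 / 0.20198 ≈ 0.442.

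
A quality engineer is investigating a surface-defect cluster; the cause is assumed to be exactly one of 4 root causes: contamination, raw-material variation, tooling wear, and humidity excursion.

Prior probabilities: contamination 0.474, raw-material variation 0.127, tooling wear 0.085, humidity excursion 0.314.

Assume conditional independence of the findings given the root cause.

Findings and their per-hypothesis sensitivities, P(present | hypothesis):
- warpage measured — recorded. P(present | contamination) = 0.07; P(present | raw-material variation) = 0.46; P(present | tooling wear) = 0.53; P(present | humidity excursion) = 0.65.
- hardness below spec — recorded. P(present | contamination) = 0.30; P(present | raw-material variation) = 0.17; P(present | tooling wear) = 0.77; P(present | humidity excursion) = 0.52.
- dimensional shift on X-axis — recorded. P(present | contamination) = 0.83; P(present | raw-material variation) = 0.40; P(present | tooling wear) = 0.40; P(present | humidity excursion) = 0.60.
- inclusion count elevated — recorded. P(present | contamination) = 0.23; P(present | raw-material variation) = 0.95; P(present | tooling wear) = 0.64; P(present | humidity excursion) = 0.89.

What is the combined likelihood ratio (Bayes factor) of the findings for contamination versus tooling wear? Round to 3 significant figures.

The Bayes factor is the ratio of the joint likelihoods of the evidence pattern under the two hypotheses.
  contamination: 0.07 × 0.30 × 0.83 × 0.23 = 0.0040089
  tooling wear: 0.53 × 0.77 × 0.40 × 0.64 = 0.10447
Bayes factor = 0.0040089 / 0.10447 ≈ 0.0384

0.0384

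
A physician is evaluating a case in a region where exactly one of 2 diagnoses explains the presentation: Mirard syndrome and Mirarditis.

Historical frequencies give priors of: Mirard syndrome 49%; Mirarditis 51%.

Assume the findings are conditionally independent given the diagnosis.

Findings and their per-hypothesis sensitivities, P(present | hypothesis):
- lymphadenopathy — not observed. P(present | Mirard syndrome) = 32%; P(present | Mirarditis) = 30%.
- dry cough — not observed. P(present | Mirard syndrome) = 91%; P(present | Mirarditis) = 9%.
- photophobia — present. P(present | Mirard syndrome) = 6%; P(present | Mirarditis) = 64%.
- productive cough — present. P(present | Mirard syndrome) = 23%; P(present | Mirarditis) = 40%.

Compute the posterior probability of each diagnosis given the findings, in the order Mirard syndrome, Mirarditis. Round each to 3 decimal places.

0.005, 0.995

Multiply each prior by the joint likelihood of the evidence pattern (using 1 − P(present | H) for each absent finding):
  Mirard syndrome: 0.49 × (1 − 0.32) × (1 − 0.91) × 0.06 × 0.23 = 0.00041383
  Mirarditis: 0.51 × (1 − 0.30) × (1 − 0.09) × 0.64 × 0.40 = 0.083167
Marginal likelihood of the evidence = 0.083581.
P(Mirard syndrome | evidence) = 0.00041383 / 0.083581 ≈ 0.005
P(Mirarditis | evidence) = 0.083167 / 0.083581 ≈ 0.995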